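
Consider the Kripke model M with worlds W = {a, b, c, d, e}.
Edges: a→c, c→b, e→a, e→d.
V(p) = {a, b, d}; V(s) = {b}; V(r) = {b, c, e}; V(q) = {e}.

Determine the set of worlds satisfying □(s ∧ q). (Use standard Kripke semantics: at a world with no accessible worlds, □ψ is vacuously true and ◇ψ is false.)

Recall that □ψ holds at a world iff ψ holds at every accessible world, and ◇ψ holds iff ψ holds at some accessible world.
Let φ = □(s ∧ q). Evaluate φ at each world:
  a (successors {c}): φ is false.
  b (successors ∅): φ is true.
  c (successors {b}): φ is false.
  d (successors ∅): φ is true.
  e (successors {a, d}): φ is false.
For instance, at a:
  At a: □(s ∧ q) requires s ∧ q at every successor {c}.
    s ∧ q fails at c, so □(s ∧ q) is false at a.
Satisfying worlds: {b, d}

b, d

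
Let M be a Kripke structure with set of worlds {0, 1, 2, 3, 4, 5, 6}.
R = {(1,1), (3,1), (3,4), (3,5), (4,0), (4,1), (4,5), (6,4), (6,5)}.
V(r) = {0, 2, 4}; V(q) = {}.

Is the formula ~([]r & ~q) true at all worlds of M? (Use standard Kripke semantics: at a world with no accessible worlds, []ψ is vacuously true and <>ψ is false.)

Let φ = ~([]r & ~q). Evaluate φ at each world:
  0 (successors ∅): φ is false.
  1 (successors {1}): φ is true.
  2 (successors ∅): φ is false.
  3 (successors {1, 4, 5}): φ is true.
  4 (successors {0, 1, 5}): φ is true.
  5 (successors ∅): φ is false.
  6 (successors {4, 5}): φ is true.
Detail at 0 (counterexample):
  At 0: []r & ~q is true, so ~([]r & ~q) is false.
    At 0: []r is true, ~q is true, so []r & ~q is true.
      At 0: no accessible worlds, so []r holds vacuously.

No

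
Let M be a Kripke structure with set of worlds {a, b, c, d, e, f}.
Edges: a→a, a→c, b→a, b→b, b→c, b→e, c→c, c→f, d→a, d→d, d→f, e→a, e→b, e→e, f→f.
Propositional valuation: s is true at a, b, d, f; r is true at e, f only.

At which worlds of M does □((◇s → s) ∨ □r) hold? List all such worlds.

Recall that □ψ holds at a world iff ψ holds at every accessible world, and ◇ψ holds iff ψ holds at some accessible world.
Let φ = □((◇s → s) ∨ □r). Evaluate φ at each world:
  a (successors {a, c}): φ is false.
  b (successors {a, b, c, e}): φ is false.
  c (successors {c, f}): φ is false.
  d (successors {a, d, f}): φ is true.
  e (successors {a, b, e}): φ is false.
  f (successors {f}): φ is true.
For instance, at a:
  At a: □((◇s → s) ∨ □r) requires (◇s → s) ∨ □r at every successor {a, c}.
    (◇s → s) ∨ □r fails at c, so □((◇s → s) ∨ □r) is false at a.
      At c: ◇s → s is false, □r is false, so (◇s → s) ∨ □r is false.
Satisfying worlds: {d, f}

d, f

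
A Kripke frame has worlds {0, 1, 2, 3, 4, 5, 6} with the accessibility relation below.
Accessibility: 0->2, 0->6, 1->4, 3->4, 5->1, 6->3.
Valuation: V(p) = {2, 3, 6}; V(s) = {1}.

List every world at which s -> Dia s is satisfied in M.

Let φ = s -> Dia s. Evaluate φ at each world:
  0 (successors {2, 6}): φ is true.
  1 (successors {4}): φ is false.
  2 (successors ∅): φ is true.
  3 (successors {4}): φ is true.
  4 (successors ∅): φ is true.
  5 (successors {1}): φ is true.
  6 (successors {3}): φ is true.
For instance, at 3:
  At 3: s is false, Dia s is false, so s -> Dia s is true.
    At 3: Dia s requires s at some successor in {4}.
      At 4: s is false.
    So Dia s is false at 3.
Satisfying worlds: {0, 2, 3, 4, 5, 6}

0, 2, 3, 4, 5, 6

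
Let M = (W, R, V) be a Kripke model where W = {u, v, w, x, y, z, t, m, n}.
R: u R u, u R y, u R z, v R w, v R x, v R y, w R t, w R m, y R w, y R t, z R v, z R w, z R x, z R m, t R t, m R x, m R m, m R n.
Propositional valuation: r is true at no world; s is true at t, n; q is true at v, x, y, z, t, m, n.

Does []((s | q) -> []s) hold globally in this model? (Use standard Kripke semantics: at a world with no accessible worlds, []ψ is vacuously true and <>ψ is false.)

Let φ = []((s | q) -> []s). Evaluate φ at each world:
  u (successors {u, y, z}): φ is false.
  v (successors {w, x, y}): φ is false.
  w (successors {t, m}): φ is false.
  x (successors ∅): φ is true.
  y (successors {w, t}): φ is true.
  z (successors {v, w, x, m}): φ is false.
  t (successors {t}): φ is true.
  m (successors {x, m, n}): φ is false.
  n (successors ∅): φ is true.
Detail at u (counterexample):
  At u: []((s | q) -> []s) requires (s | q) -> []s at every successor {u, y, z}.
    (s | q) -> []s fails at y, so []((s | q) -> []s) is false at u.
      At y: s | q is true, []s is false, so (s | q) -> []s is false.

No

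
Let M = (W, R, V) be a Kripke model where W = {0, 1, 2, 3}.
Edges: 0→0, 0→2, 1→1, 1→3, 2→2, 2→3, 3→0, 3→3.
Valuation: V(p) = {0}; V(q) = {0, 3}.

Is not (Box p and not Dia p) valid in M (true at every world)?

Yes

Recall that Box ψ holds at a world iff ψ holds at every accessible world, and Dia ψ holds iff ψ holds at some accessible world.
Let φ = not (Box p and not Dia p). Evaluate φ at each world:
  0 (successors {0, 2}): φ is true.
  1 (successors {1, 3}): φ is true.
  2 (successors {2, 3}): φ is true.
  3 (successors {0, 3}): φ is true.
For instance, at 0:
  At 0: Box p and not Dia p is false, so not (Box p and not Dia p) is true.
    At 0: Box p is false, not Dia p is false, so Box p and not Dia p is false.
      At 0: Box p requires p at every successor {0, 2}.
        p fails at 2, so Box p is false at 0.
      At 0: Dia p is true, so not Dia p is false.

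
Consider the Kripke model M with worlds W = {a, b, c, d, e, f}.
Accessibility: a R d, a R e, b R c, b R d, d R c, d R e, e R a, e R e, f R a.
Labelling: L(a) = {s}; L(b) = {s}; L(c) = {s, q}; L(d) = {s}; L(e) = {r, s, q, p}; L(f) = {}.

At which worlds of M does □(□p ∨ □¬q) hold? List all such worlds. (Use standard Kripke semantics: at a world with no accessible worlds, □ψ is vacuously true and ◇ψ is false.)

Let φ = □(□p ∨ □¬q). Evaluate φ at each world:
  a (successors {d, e}): φ is false.
  b (successors {c, d}): φ is false.
  c (successors ∅): φ is true.
  d (successors {c, e}): φ is false.
  e (successors {a, e}): φ is false.
  f (successors {a}): φ is false.
For instance, at d:
  At d: □(□p ∨ □¬q) requires □p ∨ □¬q at every successor {c, e}.
    □p ∨ □¬q fails at e, so □(□p ∨ □¬q) is false at d.
      At e: □p is false, □¬q is false, so □p ∨ □¬q is false.
Satisfying worlds: {c}

c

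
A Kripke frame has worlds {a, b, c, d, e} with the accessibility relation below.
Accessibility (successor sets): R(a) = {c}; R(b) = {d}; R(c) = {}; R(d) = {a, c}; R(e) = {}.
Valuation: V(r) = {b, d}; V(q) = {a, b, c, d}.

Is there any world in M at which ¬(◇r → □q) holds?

No

Let φ = ¬(◇r → □q). Evaluate φ at each world:
  a (successors {c}): φ is false.
  b (successors {d}): φ is false.
  c (successors ∅): φ is false.
  d (successors {a, c}): φ is false.
  e (successors ∅): φ is false.
For instance, at d:
  At d: ◇r → □q is true, so ¬(◇r → □q) is false.
    At d: ◇r is false, □q is true, so ◇r → □q is true.
      At d: ◇r requires r at some successor in {a, c}.
        At a: r is false.
        At c: r is false.
      So ◇r is false at d.
      At d: □q requires q at every successor {a, c}.
        At a: q is true.
        At c: q is true.
      So □q is true at d.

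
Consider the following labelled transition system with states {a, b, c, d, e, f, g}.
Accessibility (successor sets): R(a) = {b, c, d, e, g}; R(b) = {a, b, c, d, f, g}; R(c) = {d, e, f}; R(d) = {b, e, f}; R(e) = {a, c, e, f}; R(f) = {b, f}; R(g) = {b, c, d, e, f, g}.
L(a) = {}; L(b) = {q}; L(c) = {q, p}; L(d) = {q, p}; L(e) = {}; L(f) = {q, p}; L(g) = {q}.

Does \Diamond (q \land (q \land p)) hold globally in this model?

Yes

Let φ = \Diamond (q \land (q \land p)). Evaluate φ at each world:
  a (successors {b, c, d, e, g}): φ is true.
  b (successors {a, b, c, d, f, g}): φ is true.
  c (successors {d, e, f}): φ is true.
  d (successors {b, e, f}): φ is true.
  e (successors {a, c, e, f}): φ is true.
  f (successors {b, f}): φ is true.
  g (successors {b, c, d, e, f, g}): φ is true.
For instance, at d:
  At d: \Diamond (q \land (q \land p)) requires q \land (q \land p) at some successor in {b, e, f}.
    q \land (q \land p) holds at f, so \Diamond (q \land (q \land p)) is true at d.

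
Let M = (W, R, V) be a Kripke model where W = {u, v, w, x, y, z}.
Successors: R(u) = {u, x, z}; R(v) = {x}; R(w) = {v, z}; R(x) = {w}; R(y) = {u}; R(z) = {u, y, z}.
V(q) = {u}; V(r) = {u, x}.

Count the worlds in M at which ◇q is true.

Let φ = ◇q. Evaluate φ at each world:
  u (successors {u, x, z}): φ is true.
  v (successors {x}): φ is false.
  w (successors {v, z}): φ is false.
  x (successors {w}): φ is false.
  y (successors {u}): φ is true.
  z (successors {u, y, z}): φ is true.
For instance, at v:
  At v: ◇q requires q at some successor in {x}.
    At x: q is false.
  So ◇q is false at v.
Satisfying worlds: {u, y, z}

3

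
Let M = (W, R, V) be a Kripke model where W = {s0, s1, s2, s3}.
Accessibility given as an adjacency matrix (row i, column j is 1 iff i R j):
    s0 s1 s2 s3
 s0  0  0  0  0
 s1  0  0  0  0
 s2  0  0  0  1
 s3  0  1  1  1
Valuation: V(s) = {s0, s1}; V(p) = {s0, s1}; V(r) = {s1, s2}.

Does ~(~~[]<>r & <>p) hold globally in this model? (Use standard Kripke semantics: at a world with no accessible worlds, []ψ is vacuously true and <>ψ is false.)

Recall that []ψ holds at a world iff ψ holds at every accessible world, and <>ψ holds iff ψ holds at some accessible world.
Let φ = ~(~~[]<>r & <>p). Evaluate φ at each world:
  s0 (successors ∅): φ is true.
  s1 (successors ∅): φ is true.
  s2 (successors {s3}): φ is true.
  s3 (successors {s1, s2, s3}): φ is true.
For instance, at s3:
  At s3: ~~[]<>r & <>p is false, so ~(~~[]<>r & <>p) is true.
    At s3: ~~[]<>r is false, <>p is true, so ~~[]<>r & <>p is false.
      At s3: ~[]<>r is true, so ~~[]<>r is false.
      At s3: <>p requires p at some successor in {s1, s2, s3}.
        p holds at s1, so <>p is true at s3.

Yes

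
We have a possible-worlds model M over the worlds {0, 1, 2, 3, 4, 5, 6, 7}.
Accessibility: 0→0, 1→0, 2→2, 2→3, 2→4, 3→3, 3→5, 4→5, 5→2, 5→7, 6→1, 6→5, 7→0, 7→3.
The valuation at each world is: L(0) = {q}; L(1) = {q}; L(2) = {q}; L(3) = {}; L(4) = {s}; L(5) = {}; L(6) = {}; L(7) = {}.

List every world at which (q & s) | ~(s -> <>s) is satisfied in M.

Let φ = (q & s) | ~(s -> <>s). Evaluate φ at each world:
  0 (successors {0}): φ is false.
  1 (successors {0}): φ is false.
  2 (successors {2, 3, 4}): φ is false.
  3 (successors {3, 5}): φ is false.
  4 (successors {5}): φ is true.
  5 (successors {2, 7}): φ is false.
  6 (successors {1, 5}): φ is false.
  7 (successors {0, 3}): φ is false.
For instance, at 2:
  At 2: q & s is false, ~(s -> <>s) is false, so (q & s) | ~(s -> <>s) is false.
    At 2: s -> <>s is true, so ~(s -> <>s) is false.
      At 2: s is false, <>s is true, so s -> <>s is true.
Satisfying worlds: {4}

4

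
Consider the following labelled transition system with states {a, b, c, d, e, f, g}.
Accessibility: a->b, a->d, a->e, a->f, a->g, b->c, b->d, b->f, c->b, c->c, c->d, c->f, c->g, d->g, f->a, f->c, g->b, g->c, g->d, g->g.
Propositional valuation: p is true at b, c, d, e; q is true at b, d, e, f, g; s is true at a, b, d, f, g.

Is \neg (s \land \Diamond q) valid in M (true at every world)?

Recall that \Diamond ψ holds at a world iff ψ holds at some accessible world.
Let φ = \neg (s \land \Diamond q). Evaluate φ at each world:
  a (successors {b, d, e, f, g}): φ is false.
  b (successors {c, d, f}): φ is false.
  c (successors {b, c, d, f, g}): φ is true.
  d (successors {g}): φ is false.
  e (successors ∅): φ is true.
  f (successors {a, c}): φ is true.
  g (successors {b, c, d, g}): φ is false.
Detail at a (counterexample):
  At a: s \land \Diamond q is true, so \neg (s \land \Diamond q) is false.
    At a: s is true, \Diamond q is true, so s \land \Diamond q is true.
      At a: \Diamond q requires q at some successor in {b, d, e, f, g}.
        q holds at b, so \Diamond q is true at a.

No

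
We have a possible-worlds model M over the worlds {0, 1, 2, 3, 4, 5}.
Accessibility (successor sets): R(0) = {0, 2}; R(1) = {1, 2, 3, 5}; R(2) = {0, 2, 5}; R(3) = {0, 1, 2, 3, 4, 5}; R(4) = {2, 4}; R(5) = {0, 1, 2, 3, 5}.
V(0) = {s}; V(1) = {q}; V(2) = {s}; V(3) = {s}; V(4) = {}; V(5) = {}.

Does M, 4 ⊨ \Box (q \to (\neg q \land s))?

At 4: \Box (q \to (\neg q \land s)) requires q \to (\neg q \land s) at every successor {2, 4}.
  At 2: q \to (\neg q \land s) is true.
  At 4: q \to (\neg q \land s) is true.
So \Box (q \to (\neg q \land s)) is true at 4.

Yes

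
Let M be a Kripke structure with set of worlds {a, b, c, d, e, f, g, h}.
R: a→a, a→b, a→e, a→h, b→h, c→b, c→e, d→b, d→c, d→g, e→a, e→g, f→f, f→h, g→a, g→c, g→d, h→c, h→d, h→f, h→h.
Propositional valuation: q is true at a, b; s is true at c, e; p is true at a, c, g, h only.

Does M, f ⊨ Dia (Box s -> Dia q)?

At f: Dia (Box s -> Dia q) requires Box s -> Dia q at some successor in {f, h}.
  Box s -> Dia q holds at f, so Dia (Box s -> Dia q) is true at f.
    At f: Box s is false, Dia q is false, so Box s -> Dia q is true.
      At f: Box s requires s at every successor {f, h}.
        s fails at f, so Box s is false at f.
      At f: Dia q requires q at some successor in {f, h}.
        At f: q is false.
        At h: q is false.
      So Dia q is false at f.

Yes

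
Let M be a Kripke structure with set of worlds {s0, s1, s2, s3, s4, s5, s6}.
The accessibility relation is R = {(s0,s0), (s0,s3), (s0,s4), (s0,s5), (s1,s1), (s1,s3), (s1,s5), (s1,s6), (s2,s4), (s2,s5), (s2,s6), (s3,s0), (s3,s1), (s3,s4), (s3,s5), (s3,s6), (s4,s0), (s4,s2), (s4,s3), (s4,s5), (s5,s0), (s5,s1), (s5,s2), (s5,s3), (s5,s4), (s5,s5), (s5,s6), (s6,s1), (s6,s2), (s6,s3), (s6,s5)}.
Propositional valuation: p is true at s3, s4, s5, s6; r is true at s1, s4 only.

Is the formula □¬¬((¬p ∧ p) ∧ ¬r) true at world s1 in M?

At s1: □¬¬((¬p ∧ p) ∧ ¬r) requires ¬¬((¬p ∧ p) ∧ ¬r) at every successor {s1, s3, s5, s6}.
  ¬¬((¬p ∧ p) ∧ ¬r) fails at s1, so □¬¬((¬p ∧ p) ∧ ¬r) is false at s1.

No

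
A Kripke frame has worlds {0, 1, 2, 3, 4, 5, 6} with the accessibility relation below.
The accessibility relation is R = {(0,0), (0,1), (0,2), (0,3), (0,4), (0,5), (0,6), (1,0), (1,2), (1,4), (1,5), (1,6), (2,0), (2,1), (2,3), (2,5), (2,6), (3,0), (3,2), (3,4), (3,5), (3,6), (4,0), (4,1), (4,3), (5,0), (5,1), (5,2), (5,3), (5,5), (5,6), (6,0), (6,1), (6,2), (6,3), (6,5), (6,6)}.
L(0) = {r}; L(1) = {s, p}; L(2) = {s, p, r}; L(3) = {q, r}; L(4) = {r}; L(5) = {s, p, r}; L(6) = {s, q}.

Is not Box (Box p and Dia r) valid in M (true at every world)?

Yes

Let φ = not Box (Box p and Dia r). Evaluate φ at each world:
  0 (successors {0, 1, 2, 3, 4, 5, 6}): φ is true.
  1 (successors {0, 2, 4, 5, 6}): φ is true.
  2 (successors {0, 1, 3, 5, 6}): φ is true.
  3 (successors {0, 2, 4, 5, 6}): φ is true.
  4 (successors {0, 1, 3}): φ is true.
  5 (successors {0, 1, 2, 3, 5, 6}): φ is true.
  6 (successors {0, 1, 2, 3, 5, 6}): φ is true.
For instance, at 6:
  At 6: Box (Box p and Dia r) is false, so not Box (Box p and Dia r) is true.
    At 6: Box (Box p and Dia r) requires Box p and Dia r at every successor {0, 1, 2, 3, 5, 6}.
      Box p and Dia r fails at 0, so Box (Box p and Dia r) is false at 6.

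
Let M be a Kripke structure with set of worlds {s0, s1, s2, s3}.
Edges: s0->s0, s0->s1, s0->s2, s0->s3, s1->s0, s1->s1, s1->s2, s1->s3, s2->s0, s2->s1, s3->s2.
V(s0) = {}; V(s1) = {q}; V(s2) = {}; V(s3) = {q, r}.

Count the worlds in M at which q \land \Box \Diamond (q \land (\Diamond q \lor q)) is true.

1

Let φ = q \land \Box \Diamond (q \land (\Diamond q \lor q)). Evaluate φ at each world:
  s0 (successors {s0, s1, s2, s3}): φ is false.
  s1 (successors {s0, s1, s2, s3}): φ is false.
  s2 (successors {s0, s1}): φ is false.
  s3 (successors {s2}): φ is true.
For instance, at s1:
  At s1: q is true, \Box \Diamond (q \land (\Diamond q \lor q)) is false, so q \land \Box \Diamond (q \land (\Diamond q \lor q)) is false.
    At s1: \Box \Diamond (q \land (\Diamond q \lor q)) requires \Diamond (q \land (\Diamond q \lor q)) at every successor {s0, s1, s2, s3}.
      \Diamond (q \land (\Diamond q \lor q)) fails at s3, so \Box \Diamond (q \land (\Diamond q \lor q)) is false at s1.
Satisfying worlds: {s3}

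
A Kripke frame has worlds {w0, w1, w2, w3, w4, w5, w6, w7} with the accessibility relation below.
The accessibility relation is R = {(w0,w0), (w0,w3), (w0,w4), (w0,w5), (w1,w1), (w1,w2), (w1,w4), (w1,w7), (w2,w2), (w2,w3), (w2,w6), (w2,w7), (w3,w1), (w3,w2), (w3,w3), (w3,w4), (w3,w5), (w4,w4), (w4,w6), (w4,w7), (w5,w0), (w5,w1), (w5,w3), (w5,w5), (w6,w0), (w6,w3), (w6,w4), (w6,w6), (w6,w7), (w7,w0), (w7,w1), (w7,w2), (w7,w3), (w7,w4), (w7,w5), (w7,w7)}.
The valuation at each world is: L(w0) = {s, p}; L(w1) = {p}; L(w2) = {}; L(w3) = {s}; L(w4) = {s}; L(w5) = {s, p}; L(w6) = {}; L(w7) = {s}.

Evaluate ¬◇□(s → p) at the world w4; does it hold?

Yes

Recall that □ψ holds at a world iff ψ holds at every accessible world, and ◇ψ holds iff ψ holds at some accessible world.
At w4: ◇□(s → p) is false, so ¬◇□(s → p) is true.
  At w4: ◇□(s → p) requires □(s → p) at some successor in {w4, w6, w7}.
    At w4: □(s → p) is false.
    At w6: □(s → p) is false.
    At w7: □(s → p) is false.
  So ◇□(s → p) is false at w4.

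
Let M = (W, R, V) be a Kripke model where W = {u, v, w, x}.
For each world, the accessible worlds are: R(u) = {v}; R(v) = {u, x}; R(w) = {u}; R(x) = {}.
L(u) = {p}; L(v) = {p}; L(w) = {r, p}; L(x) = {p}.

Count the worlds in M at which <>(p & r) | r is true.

Let φ = <>(p & r) | r. Evaluate φ at each world:
  u (successors {v}): φ is false.
  v (successors {u, x}): φ is false.
  w (successors {u}): φ is true.
  x (successors ∅): φ is false.
For instance, at u:
  At u: <>(p & r) is false, r is false, so <>(p & r) | r is false.
    At u: <>(p & r) requires p & r at some successor in {v}.
      At v: p & r is false.
    So <>(p & r) is false at u.
Satisfying worlds: {w}

1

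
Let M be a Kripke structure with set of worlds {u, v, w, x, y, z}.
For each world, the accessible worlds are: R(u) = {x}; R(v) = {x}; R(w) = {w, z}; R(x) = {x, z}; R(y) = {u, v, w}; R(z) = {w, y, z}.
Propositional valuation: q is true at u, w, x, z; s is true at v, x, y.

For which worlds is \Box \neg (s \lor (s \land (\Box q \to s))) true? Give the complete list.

w

Let φ = \Box \neg (s \lor (s \land (\Box q \to s))). Evaluate φ at each world:
  u (successors {x}): φ is false.
  v (successors {x}): φ is false.
  w (successors {w, z}): φ is true.
  x (successors {x, z}): φ is false.
  y (successors {u, v, w}): φ is false.
  z (successors {w, y, z}): φ is false.
For instance, at w:
  At w: \Box \neg (s \lor (s \land (\Box q \to s))) requires \neg (s \lor (s \land (\Box q \to s))) at every successor {w, z}.
      At w: s \lor (s \land (\Box q \to s)) is false, so \neg (s \lor (s \land (\Box q \to s))) is true.
      At z: s \lor (s \land (\Box q \to s)) is false, so \neg (s \lor (s \land (\Box q \to s))) is true.
  So \Box \neg (s \lor (s \land (\Box q \to s))) is true at w.
Satisfying worlds: {w}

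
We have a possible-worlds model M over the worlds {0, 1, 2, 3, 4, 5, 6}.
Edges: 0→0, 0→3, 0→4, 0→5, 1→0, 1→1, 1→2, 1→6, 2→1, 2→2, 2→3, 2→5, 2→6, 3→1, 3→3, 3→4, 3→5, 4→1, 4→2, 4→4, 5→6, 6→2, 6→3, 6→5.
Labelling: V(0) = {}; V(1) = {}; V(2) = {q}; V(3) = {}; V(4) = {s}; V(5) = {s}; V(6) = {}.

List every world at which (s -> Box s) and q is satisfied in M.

Let φ = (s -> Box s) and q. Evaluate φ at each world:
  0 (successors {0, 3, 4, 5}): φ is false.
  1 (successors {0, 1, 2, 6}): φ is false.
  2 (successors {1, 2, 3, 5, 6}): φ is true.
  3 (successors {1, 3, 4, 5}): φ is false.
  4 (successors {1, 2, 4}): φ is false.
  5 (successors {6}): φ is false.
  6 (successors {2, 3, 5}): φ is false.
For instance, at 0:
  At 0: s -> Box s is true, q is false, so (s -> Box s) and q is false.
    At 0: s is false, Box s is false, so s -> Box s is true.
      At 0: Box s requires s at every successor {0, 3, 4, 5}.
        s fails at 0, so Box s is false at 0.
Satisfying worlds: {2}

2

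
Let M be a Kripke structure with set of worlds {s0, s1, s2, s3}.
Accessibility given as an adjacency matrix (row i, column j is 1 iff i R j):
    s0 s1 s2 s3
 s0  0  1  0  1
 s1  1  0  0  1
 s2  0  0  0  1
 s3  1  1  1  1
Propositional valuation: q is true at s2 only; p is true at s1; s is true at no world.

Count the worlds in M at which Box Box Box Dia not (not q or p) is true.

0

Recall that Box ψ holds at a world iff ψ holds at every accessible world, and Dia ψ holds iff ψ holds at some accessible world.
Let φ = Box Box Box Dia not (not q or p). Evaluate φ at each world:
  s0 (successors {s1, s3}): φ is false.
  s1 (successors {s0, s3}): φ is false.
  s2 (successors {s3}): φ is false.
  s3 (successors {s0, s1, s2, s3}): φ is false.
For instance, at s1:
  At s1: Box Box Box Dia not (not q or p) requires Box Box Dia not (not q or p) at every successor {s0, s3}.
    Box Box Dia not (not q or p) fails at s0, so Box Box Box Dia not (not q or p) is false at s1.
      At s0: Box Box Dia not (not q or p) requires Box Dia not (not q or p) at every successor {s1, s3}.
        Box Dia not (not q or p) fails at s1, so Box Box Dia not (not q or p) is false at s0.
Satisfying worlds: none.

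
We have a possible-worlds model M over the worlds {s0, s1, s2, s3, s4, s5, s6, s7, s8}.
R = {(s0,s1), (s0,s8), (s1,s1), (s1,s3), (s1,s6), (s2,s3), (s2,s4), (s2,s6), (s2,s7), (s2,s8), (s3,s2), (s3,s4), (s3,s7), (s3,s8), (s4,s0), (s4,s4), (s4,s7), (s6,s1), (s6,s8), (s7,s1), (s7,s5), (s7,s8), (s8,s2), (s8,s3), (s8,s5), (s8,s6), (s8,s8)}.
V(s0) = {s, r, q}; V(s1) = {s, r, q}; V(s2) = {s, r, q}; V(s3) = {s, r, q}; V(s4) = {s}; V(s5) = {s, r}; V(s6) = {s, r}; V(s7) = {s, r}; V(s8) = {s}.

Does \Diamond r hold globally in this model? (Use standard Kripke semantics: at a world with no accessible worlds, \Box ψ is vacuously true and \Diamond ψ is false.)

No

Let φ = \Diamond r. Evaluate φ at each world:
  s0 (successors {s1, s8}): φ is true.
  s1 (successors {s1, s3, s6}): φ is true.
  s2 (successors {s3, s4, s6, s7, s8}): φ is true.
  s3 (successors {s2, s4, s7, s8}): φ is true.
  s4 (successors {s0, s4, s7}): φ is true.
  s5 (successors ∅): φ is false.
  s6 (successors {s1, s8}): φ is true.
  s7 (successors {s1, s5, s8}): φ is true.
  s8 (successors {s2, s3, s5, s6, s8}): φ is true.
Detail at s5 (counterexample):
  At s5: no accessible worlds, so \Diamond r is false.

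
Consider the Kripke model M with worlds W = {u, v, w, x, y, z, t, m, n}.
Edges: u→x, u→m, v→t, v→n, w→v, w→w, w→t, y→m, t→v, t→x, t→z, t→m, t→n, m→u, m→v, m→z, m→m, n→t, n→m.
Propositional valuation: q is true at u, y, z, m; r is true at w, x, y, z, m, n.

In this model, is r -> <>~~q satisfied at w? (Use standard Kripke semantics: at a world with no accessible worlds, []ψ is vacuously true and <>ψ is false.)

No

Recall that <>ψ holds at a world iff ψ holds at some accessible world.
At w: r is true, <>~~q is false, so r -> <>~~q is false.
  At w: <>~~q requires ~~q at some successor in {v, w, t}.
    At v: ~~q is false.
    At w: ~~q is false.
    At t: ~~q is false.
  So <>~~q is false at w.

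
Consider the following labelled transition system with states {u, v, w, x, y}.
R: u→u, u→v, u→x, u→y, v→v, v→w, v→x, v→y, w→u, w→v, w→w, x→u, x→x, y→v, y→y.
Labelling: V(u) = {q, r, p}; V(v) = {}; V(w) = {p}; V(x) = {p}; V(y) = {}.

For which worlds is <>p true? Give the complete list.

u, v, w, x

Let φ = <>p. Evaluate φ at each world:
  u (successors {u, v, x, y}): φ is true.
  v (successors {v, w, x, y}): φ is true.
  w (successors {u, v, w}): φ is true.
  x (successors {u, x}): φ is true.
  y (successors {v, y}): φ is false.
For instance, at v:
  At v: <>p requires p at some successor in {v, w, x, y}.
    p holds at w, so <>p is true at v.
Satisfying worlds: {u, v, w, x}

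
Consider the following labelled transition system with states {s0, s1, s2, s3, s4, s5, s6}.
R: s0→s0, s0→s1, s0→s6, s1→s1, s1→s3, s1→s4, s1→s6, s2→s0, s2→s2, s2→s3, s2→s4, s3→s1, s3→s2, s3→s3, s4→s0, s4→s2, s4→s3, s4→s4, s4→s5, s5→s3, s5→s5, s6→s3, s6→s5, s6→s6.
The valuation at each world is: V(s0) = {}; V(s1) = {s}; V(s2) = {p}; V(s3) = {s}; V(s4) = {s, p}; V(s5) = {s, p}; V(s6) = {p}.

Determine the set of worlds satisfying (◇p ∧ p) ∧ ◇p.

s2, s4, s5, s6

Recall that ◇ψ holds at a world iff ψ holds at some accessible world.
Let φ = (◇p ∧ p) ∧ ◇p. Evaluate φ at each world:
  s0 (successors {s0, s1, s6}): φ is false.
  s1 (successors {s1, s3, s4, s6}): φ is false.
  s2 (successors {s0, s2, s3, s4}): φ is true.
  s3 (successors {s1, s2, s3}): φ is false.
  s4 (successors {s0, s2, s3, s4, s5}): φ is true.
  s5 (successors {s3, s5}): φ is true.
  s6 (successors {s3, s5, s6}): φ is true.
For instance, at s3:
  At s3: ◇p ∧ p is false, ◇p is true, so (◇p ∧ p) ∧ ◇p is false.
    At s3: ◇p is true, p is false, so ◇p ∧ p is false.
      At s3: ◇p requires p at some successor in {s1, s2, s3}.
        p holds at s2, so ◇p is true at s3.
    At s3: ◇p requires p at some successor in {s1, s2, s3}.
      p holds at s2, so ◇p is true at s3.
Satisfying worlds: {s2, s4, s5, s6}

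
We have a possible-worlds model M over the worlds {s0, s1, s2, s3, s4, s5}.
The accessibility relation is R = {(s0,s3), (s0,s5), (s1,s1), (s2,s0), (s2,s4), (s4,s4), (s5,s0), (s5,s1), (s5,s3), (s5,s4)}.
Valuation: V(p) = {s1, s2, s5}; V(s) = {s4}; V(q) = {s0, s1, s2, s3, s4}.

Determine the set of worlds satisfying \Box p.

Let φ = \Box p. Evaluate φ at each world:
  s0 (successors {s3, s5}): φ is false.
  s1 (successors {s1}): φ is true.
  s2 (successors {s0, s4}): φ is false.
  s3 (successors ∅): φ is true.
  s4 (successors {s4}): φ is false.
  s5 (successors {s0, s1, s3, s4}): φ is false.
For instance, at s4:
  At s4: \Box p requires p at every successor {s4}.
    p fails at s4, so \Box p is false at s4.
Satisfying worlds: {s1, s3}

s1, s3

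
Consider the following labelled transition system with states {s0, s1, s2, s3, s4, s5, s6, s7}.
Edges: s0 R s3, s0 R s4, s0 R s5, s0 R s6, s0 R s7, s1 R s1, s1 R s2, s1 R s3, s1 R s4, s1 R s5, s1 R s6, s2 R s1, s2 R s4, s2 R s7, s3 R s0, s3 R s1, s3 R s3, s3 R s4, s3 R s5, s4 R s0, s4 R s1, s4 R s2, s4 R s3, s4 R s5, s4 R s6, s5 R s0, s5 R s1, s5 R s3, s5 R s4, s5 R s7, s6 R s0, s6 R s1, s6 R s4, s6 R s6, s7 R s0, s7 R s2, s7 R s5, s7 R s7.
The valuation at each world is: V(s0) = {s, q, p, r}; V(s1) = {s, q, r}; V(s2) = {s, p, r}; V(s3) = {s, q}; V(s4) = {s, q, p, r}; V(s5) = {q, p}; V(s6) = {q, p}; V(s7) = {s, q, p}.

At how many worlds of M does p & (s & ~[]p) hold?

Let φ = p & (s & ~[]p). Evaluate φ at each world:
  s0 (successors {s3, s4, s5, s6, s7}): φ is true.
  s1 (successors {s1, s2, s3, s4, s5, s6}): φ is false.
  s2 (successors {s1, s4, s7}): φ is true.
  s3 (successors {s0, s1, s3, s4, s5}): φ is false.
  s4 (successors {s0, s1, s2, s3, s5, s6}): φ is true.
  s5 (successors {s0, s1, s3, s4, s7}): φ is false.
  s6 (successors {s0, s1, s4, s6}): φ is false.
  s7 (successors {s0, s2, s5, s7}): φ is false.
For instance, at s2:
  At s2: p is true, s & ~[]p is true, so p & (s & ~[]p) is true.
    At s2: s is true, ~[]p is true, so s & ~[]p is true.
      At s2: []p is false, so ~[]p is true.
Satisfying worlds: {s0, s2, s4}

3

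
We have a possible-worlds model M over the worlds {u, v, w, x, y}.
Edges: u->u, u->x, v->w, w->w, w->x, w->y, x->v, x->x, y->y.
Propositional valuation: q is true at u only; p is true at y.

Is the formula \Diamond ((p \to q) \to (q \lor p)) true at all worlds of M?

Let φ = \Diamond ((p \to q) \to (q \lor p)). Evaluate φ at each world:
  u (successors {u, x}): φ is true.
  v (successors {w}): φ is false.
  w (successors {w, x, y}): φ is true.
  x (successors {v, x}): φ is false.
  y (successors {y}): φ is true.
Detail at v (counterexample):
  At v: \Diamond ((p \to q) \to (q \lor p)) requires (p \to q) \to (q \lor p) at some successor in {w}.
    At w: (p \to q) \to (q \lor p) is false.
  So \Diamond ((p \to q) \to (q \lor p)) is false at v.

No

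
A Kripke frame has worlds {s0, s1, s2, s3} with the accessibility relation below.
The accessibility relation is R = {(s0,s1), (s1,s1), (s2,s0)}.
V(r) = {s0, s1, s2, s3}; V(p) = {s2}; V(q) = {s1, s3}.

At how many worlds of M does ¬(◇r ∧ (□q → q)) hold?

2

Let φ = ¬(◇r ∧ (□q → q)). Evaluate φ at each world:
  s0 (successors {s1}): φ is true.
  s1 (successors {s1}): φ is false.
  s2 (successors {s0}): φ is false.
  s3 (successors ∅): φ is true.
For instance, at s2:
  At s2: ◇r ∧ (□q → q) is true, so ¬(◇r ∧ (□q → q)) is false.
    At s2: ◇r is true, □q → q is true, so ◇r ∧ (□q → q) is true.
      At s2: ◇r requires r at some successor in {s0}.
        r holds at s0, so ◇r is true at s2.
      At s2: □q is false, q is false, so □q → q is true.
Satisfying worlds: {s0, s3}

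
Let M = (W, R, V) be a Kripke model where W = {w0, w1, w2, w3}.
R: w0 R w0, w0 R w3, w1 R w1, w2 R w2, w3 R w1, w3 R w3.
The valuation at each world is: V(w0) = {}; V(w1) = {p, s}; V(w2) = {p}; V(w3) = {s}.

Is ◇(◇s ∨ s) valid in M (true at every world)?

No

Let φ = ◇(◇s ∨ s). Evaluate φ at each world:
  w0 (successors {w0, w3}): φ is true.
  w1 (successors {w1}): φ is true.
  w2 (successors {w2}): φ is false.
  w3 (successors {w1, w3}): φ is true.
Detail at w2 (counterexample):
  At w2: ◇(◇s ∨ s) requires ◇s ∨ s at some successor in {w2}.
    At w2: ◇s ∨ s is false.
  So ◇(◇s ∨ s) is false at w2.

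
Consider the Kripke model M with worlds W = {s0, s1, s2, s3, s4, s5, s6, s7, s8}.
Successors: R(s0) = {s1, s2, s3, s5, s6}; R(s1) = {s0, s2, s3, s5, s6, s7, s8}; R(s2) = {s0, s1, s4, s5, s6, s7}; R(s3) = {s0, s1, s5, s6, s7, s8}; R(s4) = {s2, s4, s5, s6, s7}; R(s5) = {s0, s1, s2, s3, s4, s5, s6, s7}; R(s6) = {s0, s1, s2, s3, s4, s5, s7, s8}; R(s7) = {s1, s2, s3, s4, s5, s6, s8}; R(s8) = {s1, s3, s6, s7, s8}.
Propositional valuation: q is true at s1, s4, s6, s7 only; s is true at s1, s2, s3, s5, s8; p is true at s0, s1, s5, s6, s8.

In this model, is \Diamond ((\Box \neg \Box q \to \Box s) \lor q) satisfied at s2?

Yes

At s2: \Diamond ((\Box \neg \Box q \to \Box s) \lor q) requires (\Box \neg \Box q \to \Box s) \lor q at some successor in {s0, s1, s4, s5, s6, s7}.
  (\Box \neg \Box q \to \Box s) \lor q holds at s1, so \Diamond ((\Box \neg \Box q \to \Box s) \lor q) is true at s2.
    At s1: \Box \neg \Box q \to \Box s is false, q is true, so (\Box \neg \Box q \to \Box s) \lor q is true.
      At s1: \Box \neg \Box q is true, \Box s is false, so \Box \neg \Box q \to \Box s is false.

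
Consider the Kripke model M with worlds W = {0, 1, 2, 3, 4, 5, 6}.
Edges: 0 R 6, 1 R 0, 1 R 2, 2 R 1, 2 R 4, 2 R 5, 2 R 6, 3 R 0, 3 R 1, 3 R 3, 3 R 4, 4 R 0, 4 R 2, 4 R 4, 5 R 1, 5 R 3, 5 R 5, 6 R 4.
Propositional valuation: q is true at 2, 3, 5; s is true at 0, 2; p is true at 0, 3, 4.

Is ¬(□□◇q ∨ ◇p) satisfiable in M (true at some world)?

No

Recall that □ψ holds at a world iff ψ holds at every accessible world, and ◇ψ holds iff ψ holds at some accessible world.
Let φ = ¬(□□◇q ∨ ◇p). Evaluate φ at each world:
  0 (successors {6}): φ is false.
  1 (successors {0, 2}): φ is false.
  2 (successors {1, 4, 5, 6}): φ is false.
  3 (successors {0, 1, 3, 4}): φ is false.
  4 (successors {0, 2, 4}): φ is false.
  5 (successors {1, 3, 5}): φ is false.
  6 (successors {4}): φ is false.
For instance, at 4:
  At 4: □□◇q ∨ ◇p is true, so ¬(□□◇q ∨ ◇p) is false.
    At 4: □□◇q is false, ◇p is true, so □□◇q ∨ ◇p is true.
      At 4: □□◇q requires □◇q at every successor {0, 2, 4}.
        □◇q fails at 0, so □□◇q is false at 4.
      At 4: ◇p requires p at some successor in {0, 2, 4}.
        p holds at 0, so ◇p is true at 4.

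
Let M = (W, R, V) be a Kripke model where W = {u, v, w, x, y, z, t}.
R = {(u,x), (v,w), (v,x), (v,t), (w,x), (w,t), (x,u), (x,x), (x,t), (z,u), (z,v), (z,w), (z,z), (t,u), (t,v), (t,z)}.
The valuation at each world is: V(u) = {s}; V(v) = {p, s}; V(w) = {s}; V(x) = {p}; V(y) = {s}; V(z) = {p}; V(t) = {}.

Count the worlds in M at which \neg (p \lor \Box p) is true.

2

Let φ = \neg (p \lor \Box p). Evaluate φ at each world:
  u (successors {x}): φ is false.
  v (successors {w, x, t}): φ is false.
  w (successors {x, t}): φ is true.
  x (successors {u, x, t}): φ is false.
  y (successors ∅): φ is false.
  z (successors {u, v, w, z}): φ is false.
  t (successors {u, v, z}): φ is true.
For instance, at v:
  At v: p \lor \Box p is true, so \neg (p \lor \Box p) is false.
    At v: p is true, \Box p is false, so p \lor \Box p is true.
      At v: \Box p requires p at every successor {w, x, t}.
        p fails at w, so \Box p is false at v.
Satisfying worlds: {w, t}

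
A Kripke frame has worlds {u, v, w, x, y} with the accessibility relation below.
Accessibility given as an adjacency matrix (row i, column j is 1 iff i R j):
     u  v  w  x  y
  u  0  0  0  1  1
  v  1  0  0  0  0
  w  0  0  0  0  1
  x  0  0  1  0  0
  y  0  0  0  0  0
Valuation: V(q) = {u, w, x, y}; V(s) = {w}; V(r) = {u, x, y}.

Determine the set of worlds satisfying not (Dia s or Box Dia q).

Let φ = not (Dia s or Box Dia q). Evaluate φ at each world:
  u (successors {x, y}): φ is true.
  v (successors {u}): φ is false.
  w (successors {y}): φ is true.
  x (successors {w}): φ is false.
  y (successors ∅): φ is false.
For instance, at w:
  At w: Dia s or Box Dia q is false, so not (Dia s or Box Dia q) is true.
    At w: Dia s is false, Box Dia q is false, so Dia s or Box Dia q is false.
      At w: Dia s requires s at some successor in {y}.
        At y: s is false.
      So Dia s is false at w.
      At w: Box Dia q requires Dia q at every successor {y}.
        Dia q fails at y, so Box Dia q is false at w.
Satisfying worlds: {u, w}

u, w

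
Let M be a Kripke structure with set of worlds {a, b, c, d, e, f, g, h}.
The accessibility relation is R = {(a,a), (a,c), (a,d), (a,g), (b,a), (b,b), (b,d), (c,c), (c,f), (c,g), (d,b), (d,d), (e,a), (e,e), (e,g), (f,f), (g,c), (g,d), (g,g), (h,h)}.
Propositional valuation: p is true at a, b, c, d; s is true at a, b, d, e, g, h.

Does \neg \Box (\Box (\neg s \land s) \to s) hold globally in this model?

Let φ = \neg \Box (\Box (\neg s \land s) \to s). Evaluate φ at each world:
  a (successors {a, c, d, g}): φ is false.
  b (successors {a, b, d}): φ is false.
  c (successors {c, f, g}): φ is false.
  d (successors {b, d}): φ is false.
  e (successors {a, e, g}): φ is false.
  f (successors {f}): φ is false.
  g (successors {c, d, g}): φ is false.
  h (successors {h}): φ is false.
Detail at a (counterexample):
  At a: \Box (\Box (\neg s \land s) \to s) is true, so \neg \Box (\Box (\neg s \land s) \to s) is false.
    At a: \Box (\Box (\neg s \land s) \to s) requires \Box (\neg s \land s) \to s at every successor {a, c, d, g}.
      At a: \Box (\neg s \land s) \to s is true.
      At c: \Box (\neg s \land s) \to s is true.
      At d: \Box (\neg s \land s) \to s is true.
      At g: \Box (\neg s \land s) \to s is true.
    So \Box (\Box (\neg s \land s) \to s) is true at a.

No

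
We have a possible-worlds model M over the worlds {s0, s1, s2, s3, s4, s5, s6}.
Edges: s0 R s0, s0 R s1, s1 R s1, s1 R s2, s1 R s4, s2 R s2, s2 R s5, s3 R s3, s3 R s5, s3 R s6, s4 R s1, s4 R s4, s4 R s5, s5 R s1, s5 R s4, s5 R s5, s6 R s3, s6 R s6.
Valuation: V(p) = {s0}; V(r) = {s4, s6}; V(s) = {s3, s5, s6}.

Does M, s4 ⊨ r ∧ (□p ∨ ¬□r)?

At s4: r is true, □p ∨ ¬□r is true, so r ∧ (□p ∨ ¬□r) is true.
  At s4: □p is false, ¬□r is true, so □p ∨ ¬□r is true.
    At s4: □p requires p at every successor {s1, s4, s5}.
      p fails at s1, so □p is false at s4.
    At s4: □r is false, so ¬□r is true.
      At s4: □r requires r at every successor {s1, s4, s5}.
        r fails at s1, so □r is false at s4.

Yes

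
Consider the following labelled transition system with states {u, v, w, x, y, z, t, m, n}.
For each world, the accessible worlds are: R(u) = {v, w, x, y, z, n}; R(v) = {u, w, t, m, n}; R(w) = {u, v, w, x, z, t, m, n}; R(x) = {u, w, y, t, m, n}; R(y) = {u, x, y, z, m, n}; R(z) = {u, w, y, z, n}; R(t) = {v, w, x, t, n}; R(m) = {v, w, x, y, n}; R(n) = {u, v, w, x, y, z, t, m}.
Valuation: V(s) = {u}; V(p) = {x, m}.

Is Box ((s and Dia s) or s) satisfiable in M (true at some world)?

Recall that Box ψ holds at a world iff ψ holds at every accessible world, and Dia ψ holds iff ψ holds at some accessible world.
Let φ = Box ((s and Dia s) or s). Evaluate φ at each world:
  u (successors {v, w, x, y, z, n}): φ is false.
  v (successors {u, w, t, m, n}): φ is false.
  w (successors {u, v, w, x, z, t, m, n}): φ is false.
  x (successors {u, w, y, t, m, n}): φ is false.
  y (successors {u, x, y, z, m, n}): φ is false.
  z (successors {u, w, y, z, n}): φ is false.
  t (successors {v, w, x, t, n}): φ is false.
  m (successors {v, w, x, y, n}): φ is false.
  n (successors {u, v, w, x, y, z, t, m}): φ is false.
For instance, at v:
  At v: Box ((s and Dia s) or s) requires (s and Dia s) or s at every successor {u, w, t, m, n}.
    (s and Dia s) or s fails at w, so Box ((s and Dia s) or s) is false at v.
      At w: s and Dia s is false, s is false, so (s and Dia s) or s is false.

No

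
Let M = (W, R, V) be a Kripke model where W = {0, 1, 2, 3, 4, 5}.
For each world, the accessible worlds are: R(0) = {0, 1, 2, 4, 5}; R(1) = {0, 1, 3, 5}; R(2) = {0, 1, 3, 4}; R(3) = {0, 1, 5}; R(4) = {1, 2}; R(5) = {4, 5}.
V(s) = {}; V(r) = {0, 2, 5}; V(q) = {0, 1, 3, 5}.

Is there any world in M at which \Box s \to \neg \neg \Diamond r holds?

Recall that \Box ψ holds at a world iff ψ holds at every accessible world, and \Diamond ψ holds iff ψ holds at some accessible world.
Let φ = \Box s \to \neg \neg \Diamond r. Evaluate φ at each world:
  0 (successors {0, 1, 2, 4, 5}): φ is true.
  1 (successors {0, 1, 3, 5}): φ is true.
  2 (successors {0, 1, 3, 4}): φ is true.
  3 (successors {0, 1, 5}): φ is true.
  4 (successors {1, 2}): φ is true.
  5 (successors {4, 5}): φ is true.
Detail at 0 (witness):
  At 0: \Box s is false, \neg \neg \Diamond r is true, so \Box s \to \neg \neg \Diamond r is true.
    At 0: \Box s requires s at every successor {0, 1, 2, 4, 5}.
      s fails at 0, so \Box s is false at 0.
    At 0: \neg \Diamond r is false, so \neg \neg \Diamond r is true.
      At 0: \Diamond r is true, so \neg \Diamond r is false.

Yes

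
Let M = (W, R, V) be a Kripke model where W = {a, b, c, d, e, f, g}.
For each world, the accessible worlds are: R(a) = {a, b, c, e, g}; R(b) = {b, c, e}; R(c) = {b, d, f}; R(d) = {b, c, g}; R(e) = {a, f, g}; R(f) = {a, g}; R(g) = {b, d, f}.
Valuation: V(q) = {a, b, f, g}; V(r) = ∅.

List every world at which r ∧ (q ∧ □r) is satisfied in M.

Let φ = r ∧ (q ∧ □r). Evaluate φ at each world:
  a (successors {a, b, c, e, g}): φ is false.
  b (successors {b, c, e}): φ is false.
  c (successors {b, d, f}): φ is false.
  d (successors {b, c, g}): φ is false.
  e (successors {a, f, g}): φ is false.
  f (successors {a, g}): φ is false.
  g (successors {b, d, f}): φ is false.
For instance, at g:
  At g: r is false, q ∧ □r is false, so r ∧ (q ∧ □r) is false.
    At g: q is true, □r is false, so q ∧ □r is false.
      At g: □r requires r at every successor {b, d, f}.
        r fails at b, so □r is false at g.
Satisfying worlds: none.

none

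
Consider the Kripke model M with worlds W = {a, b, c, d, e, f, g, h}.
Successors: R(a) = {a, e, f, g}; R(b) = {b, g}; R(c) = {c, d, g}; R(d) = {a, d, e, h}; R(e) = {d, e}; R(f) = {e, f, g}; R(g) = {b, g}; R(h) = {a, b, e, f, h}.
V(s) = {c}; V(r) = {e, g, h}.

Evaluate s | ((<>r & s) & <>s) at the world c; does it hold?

Yes

At c: s is true, (<>r & s) & <>s is true, so s | ((<>r & s) & <>s) is true.
  At c: <>r & s is true, <>s is true, so (<>r & s) & <>s is true.
    At c: <>r is true, s is true, so <>r & s is true.
      At c: <>r requires r at some successor in {c, d, g}.
        r holds at g, so <>r is true at c.
    At c: <>s requires s at some successor in {c, d, g}.
      s holds at c, so <>s is true at c.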